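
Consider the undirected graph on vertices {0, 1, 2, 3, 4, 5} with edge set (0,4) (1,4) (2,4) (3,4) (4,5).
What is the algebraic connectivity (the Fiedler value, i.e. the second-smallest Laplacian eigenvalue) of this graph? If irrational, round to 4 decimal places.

1

Reading degrees in the order [0, 1, 2, 3, 4, 5] gives [1, 1, 1, 1, 5, 1]; set D = diag(1, 1, 1, 1, 5, 1) and form L = D - A. The smallest Laplacian eigenvalue is always 0. The next one, lambda_2 = 1, measures how hard the graph is to disconnect: larger values mean better connectivity. The eigenvalues sum to 10, which equals trace(L) = 2|E|. By the matrix-tree theorem the graph has (1/6) * product of the nonzero eigenvalues = 1 spanning tree.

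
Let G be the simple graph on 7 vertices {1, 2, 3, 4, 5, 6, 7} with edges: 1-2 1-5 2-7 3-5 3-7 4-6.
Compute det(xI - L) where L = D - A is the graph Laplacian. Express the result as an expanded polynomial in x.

Reading degrees in the order [1, 2, 3, 4, 5, 6, 7] gives [2, 2, 2, 1, 2, 1, 2]; set D = diag(2, 2, 2, 1, 2, 1, 2) and form L = D - A. Computing det(xI - L) by cofactor expansion (or equivalently via sum-over-permutations) gives x^7 - 12x^6 + 55x^5 - 120x^4 + 125x^3 - 50x^2. The constant term is 0 because L is singular (the all-ones vector lies in its kernel). The eigenvalues sum to 12, which equals trace(L) = 2|E|. There are 2 zeros in the spectrum, matching the 2 components.

x^7 - 12x^6 + 55x^5 - 120x^4 + 125x^3 - 50x^2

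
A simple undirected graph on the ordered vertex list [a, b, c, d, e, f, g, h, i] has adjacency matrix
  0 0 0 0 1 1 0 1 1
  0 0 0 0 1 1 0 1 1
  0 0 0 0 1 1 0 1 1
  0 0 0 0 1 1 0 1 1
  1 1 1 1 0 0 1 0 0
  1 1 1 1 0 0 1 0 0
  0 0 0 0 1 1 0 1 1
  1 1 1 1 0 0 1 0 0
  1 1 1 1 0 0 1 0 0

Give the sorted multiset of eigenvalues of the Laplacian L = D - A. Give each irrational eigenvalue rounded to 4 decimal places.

[0, 4, 4, 4, 4, 5, 5, 5, 9]

With the vertex order [a, b, c, d, e, f, g, h, i], the degrees are [4, 4, 4, 4, 5, 5, 4, 5, 5], giving D = diag(4, 4, 4, 4, 5, 5, 4, 5, 5) and L = D - A. Diagonalising L (or applying a numerical eigensolver to the 9x9 matrix) gives the spectrum above. The single zero eigenvalue shows the graph is connected.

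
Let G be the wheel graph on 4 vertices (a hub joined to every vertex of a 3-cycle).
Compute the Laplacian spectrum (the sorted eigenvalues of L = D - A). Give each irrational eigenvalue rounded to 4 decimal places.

The graph has 4 vertices and degree multiset [3, 3, 3, 3]; D is the diagonal matrix of degrees and L = D - A. The multiplicity of 0 as a Laplacian eigenvalue equals the number of connected components. The single zero eigenvalue shows the graph is connected. By the matrix-tree theorem the graph has (1/4) * product of the nonzero eigenvalues = 16 spanning trees.

[0, 4, 4, 4]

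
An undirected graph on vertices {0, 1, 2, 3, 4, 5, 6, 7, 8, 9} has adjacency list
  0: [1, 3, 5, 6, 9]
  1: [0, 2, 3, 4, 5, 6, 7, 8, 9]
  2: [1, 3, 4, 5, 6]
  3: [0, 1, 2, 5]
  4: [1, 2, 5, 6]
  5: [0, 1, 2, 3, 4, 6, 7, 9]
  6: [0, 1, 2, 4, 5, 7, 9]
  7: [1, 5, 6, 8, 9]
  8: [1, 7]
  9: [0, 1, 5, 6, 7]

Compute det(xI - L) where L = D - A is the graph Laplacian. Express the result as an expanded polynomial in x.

With the vertex order [0, 1, 2, 3, 4, 5, 6, 7, 8, 9], the degrees are [5, 9, 5, 4, 4, 8, 7, 5, 2, 5], giving D = diag(5, 9, 5, 4, 4, 8, 7, 5, 2, 5) and L = D - A. Computing det(xI - L) by cofactor expansion (or equivalently via sum-over-permutations) gives x^10 - 54x^9 + 1266x^8 - 16884x^7 + 140880x^6 - 760866x^5 + 2651884x^4 - 5729394x^3 + 6925551x^2 - 3540110x. Since p(0) = det(-L) = 0, x divides p(x). By the matrix-tree theorem the graph has (1/10) * product of the nonzero eigenvalues = 354011 spanning trees.

x^10 - 54x^9 + 1266x^8 - 16884x^7 + 140880x^6 - 760866x^5 + 2651884x^4 - 5729394x^3 + 6925551x^2 - 3540110x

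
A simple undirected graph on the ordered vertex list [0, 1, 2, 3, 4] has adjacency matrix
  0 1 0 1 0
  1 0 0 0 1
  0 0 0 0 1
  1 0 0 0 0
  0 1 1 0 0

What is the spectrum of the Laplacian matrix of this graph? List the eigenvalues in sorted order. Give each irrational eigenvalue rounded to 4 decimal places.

[0, 0.3820, 1.3820, 2.6180, 3.6180]

With the vertex order [0, 1, 2, 3, 4], the degrees are [2, 2, 1, 1, 2], giving D = diag(2, 2, 1, 1, 2) and L = D - A. Diagonalising L (or applying a numerical eigensolver to the 5x5 matrix) gives the spectrum above.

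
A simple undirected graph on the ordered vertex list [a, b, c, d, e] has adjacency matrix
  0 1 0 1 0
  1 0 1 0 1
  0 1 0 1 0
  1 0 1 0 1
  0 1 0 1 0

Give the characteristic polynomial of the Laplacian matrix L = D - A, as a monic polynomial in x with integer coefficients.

Each diagonal entry of L is the vertex degree and each off-diagonal entry is -1 where an edge is present, 0 otherwise; in the order [a, b, c, d, e] the diagonal is [2, 3, 2, 3, 2]. The eigenvalues of L are [0, 2, 2, 3, 5]; the characteristic polynomial is the product of (x - lambda_i), which multiplies out to x^5 - 12x^4 + 51x^3 - 92x^2 + 60x. The coefficient of x^4 equals -trace(L) = -12, matching the sum of degrees. The largest eigenvalue, 5, is at most the vertex count 5.

x^5 - 12x^4 + 51x^3 - 92x^2 + 60x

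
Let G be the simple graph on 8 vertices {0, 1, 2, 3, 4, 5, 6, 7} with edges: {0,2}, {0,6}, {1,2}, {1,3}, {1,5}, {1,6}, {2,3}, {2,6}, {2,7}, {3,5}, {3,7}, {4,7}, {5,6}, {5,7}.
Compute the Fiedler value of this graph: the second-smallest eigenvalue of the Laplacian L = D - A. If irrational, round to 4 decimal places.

Reading degrees in the order [0, 1, 2, 3, 4, 5, 6, 7] gives [2, 4, 5, 4, 1, 4, 4, 4]; set D = diag(2, 4, 5, 4, 1, 4, 4, 4) and form L = D - A. The smallest Laplacian eigenvalue is always 0. The next one, lambda_2 = 0.8032, measures how hard the graph is to disconnect: larger values mean better connectivity.

0.8032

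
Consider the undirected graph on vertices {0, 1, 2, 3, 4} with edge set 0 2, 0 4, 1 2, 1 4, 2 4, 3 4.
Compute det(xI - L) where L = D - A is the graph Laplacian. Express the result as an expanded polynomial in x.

x^5 - 12x^4 + 49x^3 - 78x^2 + 40x

Each diagonal entry of L is the vertex degree and each off-diagonal entry is -1 where an edge is present, 0 otherwise; in the order [0, 1, 2, 3, 4] the diagonal is [2, 2, 3, 1, 4]. L has integer entries, so p(x) = det(xI - L) has integer coefficients. Expanding the determinant yields x^5 - 12x^4 + 49x^3 - 78x^2 + 40x. The constant term is 0 because L is singular (the all-ones vector lies in its kernel).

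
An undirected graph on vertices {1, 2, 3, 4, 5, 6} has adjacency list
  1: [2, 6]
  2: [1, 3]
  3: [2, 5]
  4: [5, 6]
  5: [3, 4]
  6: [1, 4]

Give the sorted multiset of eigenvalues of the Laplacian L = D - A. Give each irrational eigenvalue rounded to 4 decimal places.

[0, 1, 1, 3, 3, 4]

With the vertex order [1, 2, 3, 4, 5, 6], the degrees are [2, 2, 2, 2, 2, 2], giving D = diag(2, 2, 2, 2, 2, 2) and L = D - A. L is symmetric positive semidefinite, so every eigenvalue is real and nonnegative. By the matrix-tree theorem the graph has (1/6) * product of the nonzero eigenvalues = 6 spanning trees.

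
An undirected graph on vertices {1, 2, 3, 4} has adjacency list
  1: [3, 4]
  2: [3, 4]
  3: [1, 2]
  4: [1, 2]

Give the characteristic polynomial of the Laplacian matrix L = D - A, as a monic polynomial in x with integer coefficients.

With the vertex order [1, 2, 3, 4], the degrees are [2, 2, 2, 2], giving D = diag(2, 2, 2, 2) and L = D - A. The eigenvalues of L are [0, 2, 2, 4]; the characteristic polynomial is the product of (x - lambda_i), which multiplies out to x^4 - 8x^3 + 20x^2 - 16x. The constant term is 0 because L is singular (the all-ones vector lies in its kernel).

x^4 - 8x^3 + 20x^2 - 16x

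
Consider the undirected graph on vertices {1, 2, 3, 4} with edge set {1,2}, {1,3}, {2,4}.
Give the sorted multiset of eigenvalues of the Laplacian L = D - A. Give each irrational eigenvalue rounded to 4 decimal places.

Reading degrees in the order [1, 2, 3, 4] gives [2, 2, 1, 1]; set D = diag(2, 2, 1, 1) and form L = D - A. L is symmetric positive semidefinite, so every eigenvalue is real and nonnegative. The single zero eigenvalue shows the graph is connected. There is one zero in the spectrum, matching the 1 component.

[0, 0.5858, 2, 3.4142]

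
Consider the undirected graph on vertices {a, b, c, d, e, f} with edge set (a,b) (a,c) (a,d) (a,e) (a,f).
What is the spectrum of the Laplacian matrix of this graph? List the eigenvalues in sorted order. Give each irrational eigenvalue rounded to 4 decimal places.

With the vertex order [a, b, c, d, e, f], the degrees are [5, 1, 1, 1, 1, 1], giving D = diag(5, 1, 1, 1, 1, 1) and L = D - A. L is symmetric positive semidefinite, so every eigenvalue is real and nonnegative. The eigenvalues sum to 10, which equals trace(L) = 2|E|. The largest eigenvalue, 6, is at most the vertex count 6.

[0, 1, 1, 1, 1, 6]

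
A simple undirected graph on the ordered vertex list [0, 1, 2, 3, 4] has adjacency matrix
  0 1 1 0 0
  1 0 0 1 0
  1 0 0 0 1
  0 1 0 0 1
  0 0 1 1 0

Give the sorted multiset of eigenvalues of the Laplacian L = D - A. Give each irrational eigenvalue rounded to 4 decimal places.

With the vertex order [0, 1, 2, 3, 4], the degrees are [2, 2, 2, 2, 2], giving D = diag(2, 2, 2, 2, 2) and L = D - A. Since every row of L sums to 0, the all-ones vector is in the kernel and 0 is an eigenvalue. The largest eigenvalue, 3.6180, is at most the vertex count 5. By the matrix-tree theorem the graph has (1/5) * product of the nonzero eigenvalues = 5 spanning trees.

[0, 1.3820, 1.3820, 3.6180, 3.6180]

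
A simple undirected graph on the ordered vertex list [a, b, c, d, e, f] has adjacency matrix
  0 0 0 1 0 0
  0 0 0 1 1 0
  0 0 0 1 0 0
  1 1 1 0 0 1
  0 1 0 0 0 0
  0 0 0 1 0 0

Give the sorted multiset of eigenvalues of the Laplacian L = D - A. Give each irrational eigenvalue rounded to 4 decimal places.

[0, 0.4859, 1, 1, 2.4280, 5.0861]

Reading degrees in the order [a, b, c, d, e, f] gives [1, 2, 1, 4, 1, 1]; set D = diag(1, 2, 1, 4, 1, 1) and form L = D - A. Since every row of L sums to 0, the all-ones vector is in the kernel and 0 is an eigenvalue. By the matrix-tree theorem the graph has (1/6) * product of the nonzero eigenvalues = 1 spanning tree. There is one zero in the spectrum, matching the 1 component.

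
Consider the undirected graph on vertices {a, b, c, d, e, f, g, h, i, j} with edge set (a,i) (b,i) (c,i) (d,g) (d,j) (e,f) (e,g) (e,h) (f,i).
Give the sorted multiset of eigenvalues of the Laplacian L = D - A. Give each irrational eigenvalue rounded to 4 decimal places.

[0, 0.1466, 0.4582, 1, 1, 1.3494, 1.6947, 3.0251, 4.1959, 5.1302]

Each diagonal entry of L is the vertex degree and each off-diagonal entry is -1 where an edge is present, 0 otherwise; in the order [a, b, c, d, e, f, g, h, i, j] the diagonal is [1, 1, 1, 2, 3, 2, 2, 1, 4, 1]. Since every row of L sums to 0, the all-ones vector is in the kernel and 0 is an eigenvalue. The single zero eigenvalue shows the graph is connected. By the matrix-tree theorem the graph has (1/10) * product of the nonzero eigenvalues = 1 spanning tree. There is one zero in the spectrum, matching the 1 component.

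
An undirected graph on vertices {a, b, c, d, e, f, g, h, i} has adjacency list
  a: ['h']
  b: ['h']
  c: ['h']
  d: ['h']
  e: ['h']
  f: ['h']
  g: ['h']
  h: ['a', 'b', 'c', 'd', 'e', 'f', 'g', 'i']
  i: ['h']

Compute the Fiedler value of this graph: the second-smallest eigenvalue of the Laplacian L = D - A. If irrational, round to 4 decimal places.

With the vertex order [a, b, c, d, e, f, g, h, i], the degrees are [1, 1, 1, 1, 1, 1, 1, 8, 1], giving D = diag(1, 1, 1, 1, 1, 1, 1, 8, 1) and L = D - A. The sorted Laplacian eigenvalues are [0, 1, 1, 1, 1, 1, 1, 1, 9]; the algebraic connectivity is the second entry, 1. The eigenvalues sum to 16, which equals trace(L) = 2|E|.

1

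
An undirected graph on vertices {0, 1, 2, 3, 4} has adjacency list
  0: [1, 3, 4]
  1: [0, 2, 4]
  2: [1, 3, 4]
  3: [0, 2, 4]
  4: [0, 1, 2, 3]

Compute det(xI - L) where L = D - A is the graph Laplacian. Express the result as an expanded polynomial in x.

x^5 - 16x^4 + 94x^3 - 240x^2 + 225x

Reading degrees in the order [0, 1, 2, 3, 4] gives [3, 3, 3, 3, 4]; set D = diag(3, 3, 3, 3, 4) and form L = D - A. Computing det(xI - L) by cofactor expansion (or equivalently via sum-over-permutations) gives x^5 - 16x^4 + 94x^3 - 240x^2 + 225x. Since p(0) = det(-L) = 0, x divides p(x). The eigenvalues sum to 16, which equals trace(L) = 2|E|.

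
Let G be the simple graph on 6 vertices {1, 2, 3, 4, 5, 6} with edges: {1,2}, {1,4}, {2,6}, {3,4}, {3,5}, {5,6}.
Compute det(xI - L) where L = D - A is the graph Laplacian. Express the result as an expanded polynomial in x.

Reading degrees in the order [1, 2, 3, 4, 5, 6] gives [2, 2, 2, 2, 2, 2]; set D = diag(2, 2, 2, 2, 2, 2) and form L = D - A. The eigenvalues of L are [0, 1, 1, 3, 3, 4]; the characteristic polynomial is the product of (x - lambda_i), which multiplies out to x^6 - 12x^5 + 54x^4 - 112x^3 + 105x^2 - 36x. The constant term is 0 because L is singular (the all-ones vector lies in its kernel). The largest eigenvalue, 4, is at most the vertex count 6.

x^6 - 12x^5 + 54x^4 - 112x^3 + 105x^2 - 36x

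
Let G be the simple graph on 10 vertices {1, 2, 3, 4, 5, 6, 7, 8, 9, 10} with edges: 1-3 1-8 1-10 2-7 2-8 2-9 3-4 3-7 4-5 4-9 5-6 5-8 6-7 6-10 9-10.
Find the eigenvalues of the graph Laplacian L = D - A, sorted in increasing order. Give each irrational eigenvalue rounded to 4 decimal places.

Reading degrees in the order [1, 2, 3, 4, 5, 6, 7, 8, 9, 10] gives [3, 3, 3, 3, 3, 3, 3, 3, 3, 3]; set D = diag(3, 3, 3, 3, 3, 3, 3, 3, 3, 3) and form L = D - A. Diagonalising L (or applying a numerical eigensolver to the 10x10 matrix) gives the spectrum above. The single zero eigenvalue shows the graph is connected. The largest eigenvalue, 5, is at most the vertex count 10.

[0, 2, 2, 2, 2, 2, 5, 5, 5, 5]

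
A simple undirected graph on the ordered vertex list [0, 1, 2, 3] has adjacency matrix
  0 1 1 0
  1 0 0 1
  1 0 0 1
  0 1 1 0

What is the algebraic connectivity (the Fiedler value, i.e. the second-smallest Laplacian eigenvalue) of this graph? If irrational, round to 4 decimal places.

2

Each diagonal entry of L is the vertex degree and each off-diagonal entry is -1 where an edge is present, 0 otherwise; in the order [0, 1, 2, 3] the diagonal is [2, 2, 2, 2]. Computing the eigenvalues of L and sorting gives [0, 2, 2, 4]. The Fiedler value lambda_2 = 2 is strictly positive, so the graph is connected. By the matrix-tree theorem the graph has (1/4) * product of the nonzero eigenvalues = 4 spanning trees.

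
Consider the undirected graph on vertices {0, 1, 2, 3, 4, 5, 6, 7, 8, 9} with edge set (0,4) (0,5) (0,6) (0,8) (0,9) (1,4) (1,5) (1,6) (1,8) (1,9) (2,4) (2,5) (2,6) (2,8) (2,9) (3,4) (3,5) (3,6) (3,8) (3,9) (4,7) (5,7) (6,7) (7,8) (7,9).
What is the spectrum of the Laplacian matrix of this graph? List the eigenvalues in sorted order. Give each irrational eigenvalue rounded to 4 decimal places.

[0, 5, 5, 5, 5, 5, 5, 5, 5, 10]

Each diagonal entry of L is the vertex degree and each off-diagonal entry is -1 where an edge is present, 0 otherwise; in the order [0, 1, 2, 3, 4, 5, 6, 7, 8, 9] the diagonal is [5, 5, 5, 5, 5, 5, 5, 5, 5, 5]. Since every row of L sums to 0, the all-ones vector is in the kernel and 0 is an eigenvalue. The single zero eigenvalue shows the graph is connected.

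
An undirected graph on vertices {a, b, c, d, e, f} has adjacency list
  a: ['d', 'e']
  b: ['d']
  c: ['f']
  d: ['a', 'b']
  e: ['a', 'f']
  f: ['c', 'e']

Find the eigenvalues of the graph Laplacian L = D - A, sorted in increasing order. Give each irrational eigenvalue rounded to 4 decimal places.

[0, 0.2679, 1, 2, 3, 3.7321]

With the vertex order [a, b, c, d, e, f], the degrees are [2, 1, 1, 2, 2, 2], giving D = diag(2, 1, 1, 2, 2, 2) and L = D - A. L is symmetric positive semidefinite, so every eigenvalue is real and nonnegative. The single zero eigenvalue shows the graph is connected. The largest eigenvalue, 3.7321, is at most the vertex count 6. There is one zero in the spectrum, matching the 1 component.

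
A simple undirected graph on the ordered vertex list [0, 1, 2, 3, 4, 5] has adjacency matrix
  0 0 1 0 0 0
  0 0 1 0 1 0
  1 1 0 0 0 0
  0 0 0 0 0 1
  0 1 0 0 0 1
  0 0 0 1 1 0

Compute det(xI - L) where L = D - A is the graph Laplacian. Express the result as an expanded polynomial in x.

Reading degrees in the order [0, 1, 2, 3, 4, 5] gives [1, 2, 2, 1, 2, 2]; set D = diag(1, 2, 2, 1, 2, 2) and form L = D - A. Computing det(xI - L) by cofactor expansion (or equivalently via sum-over-permutations) gives x^6 - 10x^5 + 36x^4 - 56x^3 + 35x^2 - 6x. The constant term is 0 because L is singular (the all-ones vector lies in its kernel).

x^6 - 10x^5 + 36x^4 - 56x^3 + 35x^2 - 6x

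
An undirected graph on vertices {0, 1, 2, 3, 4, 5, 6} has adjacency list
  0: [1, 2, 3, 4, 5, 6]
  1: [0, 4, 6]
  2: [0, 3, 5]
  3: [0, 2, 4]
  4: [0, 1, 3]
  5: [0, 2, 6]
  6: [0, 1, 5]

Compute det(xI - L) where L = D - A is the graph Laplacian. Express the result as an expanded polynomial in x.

Each diagonal entry of L is the vertex degree and each off-diagonal entry is -1 where an edge is present, 0 otherwise; in the order [0, 1, 2, 3, 4, 5, 6] the diagonal is [6, 3, 3, 3, 3, 3, 3]. L has integer entries, so p(x) = det(xI - L) has integer coefficients. Expanding the determinant yields x^7 - 24x^6 + 231x^5 - 1140x^4 + 3036x^3 - 4128x^2 + 2240x. The constant term is 0 because L is singular (the all-ones vector lies in its kernel). By the matrix-tree theorem the graph has (1/7) * product of the nonzero eigenvalues = 320 spanning trees.

x^7 - 24x^6 + 231x^5 - 1140x^4 + 3036x^3 - 4128x^2 + 2240x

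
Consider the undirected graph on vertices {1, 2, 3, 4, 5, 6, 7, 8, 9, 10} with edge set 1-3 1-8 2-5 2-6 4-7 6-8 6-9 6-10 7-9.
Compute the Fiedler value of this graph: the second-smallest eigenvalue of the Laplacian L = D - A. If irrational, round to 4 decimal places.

Each diagonal entry of L is the vertex degree and each off-diagonal entry is -1 where an edge is present, 0 otherwise; in the order [1, 2, 3, 4, 5, 6, 7, 8, 9, 10] the diagonal is [2, 2, 1, 1, 1, 4, 2, 2, 2, 1]. The sorted Laplacian eigenvalues are [0, 0.1981, 0.2937, 0.6603, 1.3427, 1.5550, 2.3831, 3.0686, 3.2470, 5.2516]; the algebraic connectivity is the second entry, 0.1981. The largest eigenvalue, 5.2516, is at most the vertex count 10. The eigenvalues sum to 18, which equals trace(L) = 2|E|.

0.1981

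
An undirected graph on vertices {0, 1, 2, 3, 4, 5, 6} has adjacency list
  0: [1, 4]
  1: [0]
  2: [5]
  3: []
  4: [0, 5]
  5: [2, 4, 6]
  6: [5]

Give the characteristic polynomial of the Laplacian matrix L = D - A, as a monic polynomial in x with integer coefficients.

With the vertex order [0, 1, 2, 3, 4, 5, 6], the degrees are [2, 1, 1, 0, 2, 3, 1], giving D = diag(2, 1, 1, 0, 2, 3, 1) and L = D - A. L has integer entries, so p(x) = det(xI - L) has integer coefficients. Expanding the determinant yields x^7 - 10x^6 + 35x^5 - 52x^4 + 32x^3 - 6x^2. The coefficient of x^6 equals -trace(L) = -10, matching the sum of degrees. The largest eigenvalue, 4.2143, is at most the vertex count 7.

x^7 - 10x^6 + 35x^5 - 52x^4 + 32x^3 - 6x^2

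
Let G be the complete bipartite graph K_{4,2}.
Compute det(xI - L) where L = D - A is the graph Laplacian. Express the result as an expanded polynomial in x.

The graph has 6 vertices and degree multiset [4, 4, 2, 2, 2, 2]; D is the diagonal matrix of degrees and L = D - A. Computing det(xI - L) by cofactor expansion (or equivalently via sum-over-permutations) gives x^6 - 16x^5 + 96x^4 - 272x^3 + 368x^2 - 192x. The constant term is 0 because L is singular (the all-ones vector lies in its kernel). There is one zero in the spectrum, matching the 1 component. The eigenvalues sum to 16, which equals trace(L) = 2|E|.

x^6 - 16x^5 + 96x^4 - 272x^3 + 368x^2 - 192x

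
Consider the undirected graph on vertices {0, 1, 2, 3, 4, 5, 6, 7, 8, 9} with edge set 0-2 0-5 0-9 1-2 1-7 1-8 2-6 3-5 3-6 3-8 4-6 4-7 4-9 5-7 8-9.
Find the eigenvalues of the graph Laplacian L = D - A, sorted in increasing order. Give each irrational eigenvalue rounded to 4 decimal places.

Reading degrees in the order [0, 1, 2, 3, 4, 5, 6, 7, 8, 9] gives [3, 3, 3, 3, 3, 3, 3, 3, 3, 3]; set D = diag(3, 3, 3, 3, 3, 3, 3, 3, 3, 3) and form L = D - A. Since every row of L sums to 0, the all-ones vector is in the kernel and 0 is an eigenvalue. The single zero eigenvalue shows the graph is connected. There is one zero in the spectrum, matching the 1 component.

[0, 2, 2, 2, 2, 2, 5, 5, 5, 5]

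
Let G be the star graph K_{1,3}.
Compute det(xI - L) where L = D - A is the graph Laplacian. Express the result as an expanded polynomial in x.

x^4 - 6x^3 + 9x^2 - 4x

The graph has 4 vertices and degree multiset [3, 1, 1, 1]; D is the diagonal matrix of degrees and L = D - A. The eigenvalues of L are [0, 1, 1, 4]; the characteristic polynomial is the product of (x - lambda_i), which multiplies out to x^4 - 6x^3 + 9x^2 - 4x. The coefficient of x^3 equals -trace(L) = -6, matching the sum of degrees.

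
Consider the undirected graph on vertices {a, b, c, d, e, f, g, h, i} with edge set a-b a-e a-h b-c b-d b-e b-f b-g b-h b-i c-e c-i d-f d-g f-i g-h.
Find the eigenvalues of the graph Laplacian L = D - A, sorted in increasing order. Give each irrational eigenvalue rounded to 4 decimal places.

Each diagonal entry of L is the vertex degree and each off-diagonal entry is -1 where an edge is present, 0 otherwise; in the order [a, b, c, d, e, f, g, h, i] the diagonal is [3, 8, 3, 3, 3, 3, 3, 3, 3]. Diagonalising L (or applying a numerical eigensolver to the 9x9 matrix) gives the spectrum above. The single zero eigenvalue shows the graph is connected. The largest eigenvalue, 9, is at most the vertex count 9.

[0, 1.5858, 1.5858, 3, 3, 4.4142, 4.4142, 5, 9]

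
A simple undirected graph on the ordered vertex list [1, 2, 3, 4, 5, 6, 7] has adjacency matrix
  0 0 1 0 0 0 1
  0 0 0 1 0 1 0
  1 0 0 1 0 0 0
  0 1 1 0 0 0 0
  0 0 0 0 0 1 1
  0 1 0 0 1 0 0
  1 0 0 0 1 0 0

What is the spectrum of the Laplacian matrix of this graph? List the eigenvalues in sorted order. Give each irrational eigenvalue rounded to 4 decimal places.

[0, 0.7530, 0.7530, 2.4450, 2.4450, 3.8019, 3.8019]

With the vertex order [1, 2, 3, 4, 5, 6, 7], the degrees are [2, 2, 2, 2, 2, 2, 2], giving D = diag(2, 2, 2, 2, 2, 2, 2) and L = D - A. L is symmetric positive semidefinite, so every eigenvalue is real and nonnegative. There is one zero in the spectrum, matching the 1 component. The largest eigenvalue, 3.8019, is at most the vertex count 7.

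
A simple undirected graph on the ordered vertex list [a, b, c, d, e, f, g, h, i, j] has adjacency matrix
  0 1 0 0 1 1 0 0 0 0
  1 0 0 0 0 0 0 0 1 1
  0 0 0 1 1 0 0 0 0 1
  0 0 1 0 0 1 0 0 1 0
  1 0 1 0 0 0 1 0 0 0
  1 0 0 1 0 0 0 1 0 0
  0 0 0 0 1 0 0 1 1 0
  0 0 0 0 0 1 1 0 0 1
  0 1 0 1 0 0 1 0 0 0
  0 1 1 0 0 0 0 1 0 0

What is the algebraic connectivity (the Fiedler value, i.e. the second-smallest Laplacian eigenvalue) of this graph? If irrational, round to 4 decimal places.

2

Reading degrees in the order [a, b, c, d, e, f, g, h, i, j] gives [3, 3, 3, 3, 3, 3, 3, 3, 3, 3]; set D = diag(3, 3, 3, 3, 3, 3, 3, 3, 3, 3) and form L = D - A. Computing the eigenvalues of L and sorting gives [0, 2, 2, 2, 2, 2, 5, 5, 5, 5]. The Fiedler value lambda_2 = 2 is strictly positive, so the graph is connected. By the matrix-tree theorem the graph has (1/10) * product of the nonzero eigenvalues = 2000 spanning trees.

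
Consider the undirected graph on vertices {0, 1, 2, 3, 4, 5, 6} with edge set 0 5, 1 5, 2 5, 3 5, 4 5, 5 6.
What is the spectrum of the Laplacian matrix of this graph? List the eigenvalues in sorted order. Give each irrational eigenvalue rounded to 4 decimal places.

[0, 1, 1, 1, 1, 1, 7]

With the vertex order [0, 1, 2, 3, 4, 5, 6], the degrees are [1, 1, 1, 1, 1, 6, 1], giving D = diag(1, 1, 1, 1, 1, 6, 1) and L = D - A. The multiplicity of 0 as a Laplacian eigenvalue equals the number of connected components. The single zero eigenvalue shows the graph is connected. There is one zero in the spectrum, matching the 1 component.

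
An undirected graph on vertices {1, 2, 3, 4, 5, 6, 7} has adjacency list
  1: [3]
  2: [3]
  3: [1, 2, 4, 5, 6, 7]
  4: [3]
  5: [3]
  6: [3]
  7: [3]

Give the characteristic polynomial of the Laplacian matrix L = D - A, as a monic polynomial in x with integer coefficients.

x^7 - 12x^6 + 45x^5 - 80x^4 + 75x^3 - 36x^2 + 7x

Reading degrees in the order [1, 2, 3, 4, 5, 6, 7] gives [1, 1, 6, 1, 1, 1, 1]; set D = diag(1, 1, 6, 1, 1, 1, 1) and form L = D - A. The eigenvalues of L are [0, 1, 1, 1, 1, 1, 7]; the characteristic polynomial is the product of (x - lambda_i), which multiplies out to x^7 - 12x^6 + 45x^5 - 80x^4 + 75x^3 - 36x^2 + 7x. The constant term is 0 because L is singular (the all-ones vector lies in its kernel). The largest eigenvalue, 7, is at most the vertex count 7.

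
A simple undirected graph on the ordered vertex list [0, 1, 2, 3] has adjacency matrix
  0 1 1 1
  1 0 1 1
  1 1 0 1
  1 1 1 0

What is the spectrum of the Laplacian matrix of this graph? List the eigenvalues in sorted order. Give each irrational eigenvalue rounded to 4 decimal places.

[0, 4, 4, 4]

With the vertex order [0, 1, 2, 3], the degrees are [3, 3, 3, 3], giving D = diag(3, 3, 3, 3) and L = D - A. The multiplicity of 0 as a Laplacian eigenvalue equals the number of connected components. The single zero eigenvalue shows the graph is connected.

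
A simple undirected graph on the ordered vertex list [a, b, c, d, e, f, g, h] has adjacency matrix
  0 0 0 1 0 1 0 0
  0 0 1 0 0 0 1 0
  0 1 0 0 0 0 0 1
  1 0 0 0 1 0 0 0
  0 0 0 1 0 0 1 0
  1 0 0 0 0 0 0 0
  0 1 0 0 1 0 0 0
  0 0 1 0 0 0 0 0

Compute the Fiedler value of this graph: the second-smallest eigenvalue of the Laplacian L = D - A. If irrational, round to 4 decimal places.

0.1522

Each diagonal entry of L is the vertex degree and each off-diagonal entry is -1 where an edge is present, 0 otherwise; in the order [a, b, c, d, e, f, g, h] the diagonal is [2, 2, 2, 2, 2, 1, 2, 1]. The smallest Laplacian eigenvalue is always 0. The next one, lambda_2 = 0.1522, measures how hard the graph is to disconnect: larger values mean better connectivity. By the matrix-tree theorem the graph has (1/8) * product of the nonzero eigenvalues = 1 spanning tree.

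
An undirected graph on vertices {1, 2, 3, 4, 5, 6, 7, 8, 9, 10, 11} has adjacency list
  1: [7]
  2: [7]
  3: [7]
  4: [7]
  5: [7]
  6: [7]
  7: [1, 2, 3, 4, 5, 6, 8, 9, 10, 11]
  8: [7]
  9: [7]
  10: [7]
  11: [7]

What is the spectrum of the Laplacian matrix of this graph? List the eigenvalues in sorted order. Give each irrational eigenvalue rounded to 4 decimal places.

With the vertex order [1, 2, 3, 4, 5, 6, 7, 8, 9, 10, 11], the degrees are [1, 1, 1, 1, 1, 1, 10, 1, 1, 1, 1], giving D = diag(1, 1, 1, 1, 1, 1, 10, 1, 1, 1, 1) and L = D - A. L is symmetric positive semidefinite, so every eigenvalue is real and nonnegative. The single zero eigenvalue shows the graph is connected. There is one zero in the spectrum, matching the 1 component. The largest eigenvalue, 11, is at most the vertex count 11.

[0, 1, 1, 1, 1, 1, 1, 1, 1, 1, 11]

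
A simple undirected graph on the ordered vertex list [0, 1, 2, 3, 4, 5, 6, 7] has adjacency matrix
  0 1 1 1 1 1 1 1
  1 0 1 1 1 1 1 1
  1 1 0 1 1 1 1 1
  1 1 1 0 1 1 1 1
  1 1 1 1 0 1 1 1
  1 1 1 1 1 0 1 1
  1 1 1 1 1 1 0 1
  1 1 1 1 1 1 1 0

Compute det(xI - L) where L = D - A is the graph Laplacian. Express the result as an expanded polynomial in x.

Each diagonal entry of L is the vertex degree and each off-diagonal entry is -1 where an edge is present, 0 otherwise; in the order [0, 1, 2, 3, 4, 5, 6, 7] the diagonal is [7, 7, 7, 7, 7, 7, 7, 7]. Computing det(xI - L) by cofactor expansion (or equivalently via sum-over-permutations) gives x^8 - 56x^7 + 1344x^6 - 17920x^5 + 143360x^4 - 688128x^3 + 1835008x^2 - 2097152x. The coefficient of x^7 equals -trace(L) = -56, matching the sum of degrees. The largest eigenvalue, 8, is at most the vertex count 8.

x^8 - 56x^7 + 1344x^6 - 17920x^5 + 143360x^4 - 688128x^3 + 1835008x^2 - 2097152x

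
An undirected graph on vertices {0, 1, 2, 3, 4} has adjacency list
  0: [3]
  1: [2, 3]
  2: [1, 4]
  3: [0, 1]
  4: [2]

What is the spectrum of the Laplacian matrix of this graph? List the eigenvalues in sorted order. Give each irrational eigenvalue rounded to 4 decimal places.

With the vertex order [0, 1, 2, 3, 4], the degrees are [1, 2, 2, 2, 1], giving D = diag(1, 2, 2, 2, 1) and L = D - A. Diagonalising L (or applying a numerical eigensolver to the 5x5 matrix) gives the spectrum above. By the matrix-tree theorem the graph has (1/5) * product of the nonzero eigenvalues = 1 spanning tree.

[0, 0.3820, 1.3820, 2.6180, 3.6180]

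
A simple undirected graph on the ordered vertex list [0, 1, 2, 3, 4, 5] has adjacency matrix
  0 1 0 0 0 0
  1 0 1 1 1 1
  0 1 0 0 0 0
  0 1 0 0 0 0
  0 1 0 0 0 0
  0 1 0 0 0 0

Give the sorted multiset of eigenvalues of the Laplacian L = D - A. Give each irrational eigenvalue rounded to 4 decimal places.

With the vertex order [0, 1, 2, 3, 4, 5], the degrees are [1, 5, 1, 1, 1, 1], giving D = diag(1, 5, 1, 1, 1, 1) and L = D - A. Diagonalising L (or applying a numerical eigensolver to the 6x6 matrix) gives the spectrum above. The single zero eigenvalue shows the graph is connected. By the matrix-tree theorem the graph has (1/6) * product of the nonzero eigenvalues = 1 spanning tree.

[0, 1, 1, 1, 1, 6]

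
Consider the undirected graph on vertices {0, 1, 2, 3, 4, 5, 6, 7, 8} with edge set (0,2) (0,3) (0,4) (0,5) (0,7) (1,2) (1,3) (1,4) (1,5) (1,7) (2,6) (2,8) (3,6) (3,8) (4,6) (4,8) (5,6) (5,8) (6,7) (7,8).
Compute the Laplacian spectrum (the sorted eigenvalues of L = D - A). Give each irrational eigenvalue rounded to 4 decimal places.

[0, 4, 4, 4, 4, 5, 5, 5, 9]

With the vertex order [0, 1, 2, 3, 4, 5, 6, 7, 8], the degrees are [5, 5, 4, 4, 4, 4, 5, 4, 5], giving D = diag(5, 5, 4, 4, 4, 4, 5, 4, 5) and L = D - A. Since every row of L sums to 0, the all-ones vector is in the kernel and 0 is an eigenvalue. The single zero eigenvalue shows the graph is connected. There is one zero in the spectrum, matching the 1 component.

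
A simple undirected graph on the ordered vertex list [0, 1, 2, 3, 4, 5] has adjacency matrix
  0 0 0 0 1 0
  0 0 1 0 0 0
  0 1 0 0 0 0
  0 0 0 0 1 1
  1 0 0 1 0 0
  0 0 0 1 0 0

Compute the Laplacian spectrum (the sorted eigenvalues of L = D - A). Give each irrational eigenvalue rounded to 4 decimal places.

[0, 0, 0.5858, 2, 2, 3.4142]

Each diagonal entry of L is the vertex degree and each off-diagonal entry is -1 where an edge is present, 0 otherwise; in the order [0, 1, 2, 3, 4, 5] the diagonal is [1, 1, 1, 2, 2, 1]. The multiplicity of 0 as a Laplacian eigenvalue equals the number of connected components. The 2 zero eigenvalues correspond to the 2 connected components.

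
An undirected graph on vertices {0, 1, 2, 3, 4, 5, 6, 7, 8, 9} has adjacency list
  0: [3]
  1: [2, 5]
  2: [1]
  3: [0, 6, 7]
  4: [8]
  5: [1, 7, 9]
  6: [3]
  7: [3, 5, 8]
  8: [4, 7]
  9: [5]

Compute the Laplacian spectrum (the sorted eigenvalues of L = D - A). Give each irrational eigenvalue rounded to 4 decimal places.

[0, 0.2076, 0.3326, 0.6394, 1, 1.7049, 2.2883, 3.0761, 3.8552, 4.8958]

With the vertex order [0, 1, 2, 3, 4, 5, 6, 7, 8, 9], the degrees are [1, 2, 1, 3, 1, 3, 1, 3, 2, 1], giving D = diag(1, 2, 1, 3, 1, 3, 1, 3, 2, 1) and L = D - A. Since every row of L sums to 0, the all-ones vector is in the kernel and 0 is an eigenvalue. The single zero eigenvalue shows the graph is connected. There is one zero in the spectrum, matching the 1 component.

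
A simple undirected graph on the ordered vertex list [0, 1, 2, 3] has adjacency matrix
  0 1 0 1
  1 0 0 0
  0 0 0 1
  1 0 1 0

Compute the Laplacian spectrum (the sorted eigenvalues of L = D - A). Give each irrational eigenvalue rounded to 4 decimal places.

[0, 0.5858, 2, 3.4142]

Each diagonal entry of L is the vertex degree and each off-diagonal entry is -1 where an edge is present, 0 otherwise; in the order [0, 1, 2, 3] the diagonal is [2, 1, 1, 2]. The multiplicity of 0 as a Laplacian eigenvalue equals the number of connected components. There is one zero in the spectrum, matching the 1 component.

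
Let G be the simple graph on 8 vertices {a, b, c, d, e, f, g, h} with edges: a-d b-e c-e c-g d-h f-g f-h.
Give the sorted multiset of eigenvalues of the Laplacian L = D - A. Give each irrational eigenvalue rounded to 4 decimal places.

Reading degrees in the order [a, b, c, d, e, f, g, h] gives [1, 1, 2, 2, 2, 2, 2, 2]; set D = diag(1, 1, 2, 2, 2, 2, 2, 2) and form L = D - A. Since every row of L sums to 0, the all-ones vector is in the kernel and 0 is an eigenvalue. The single zero eigenvalue shows the graph is connected. There is one zero in the spectrum, matching the 1 component. The eigenvalues sum to 14, which equals trace(L) = 2|E|.

[0, 0.1522, 0.5858, 1.2346, 2, 2.7654, 3.4142, 3.8478]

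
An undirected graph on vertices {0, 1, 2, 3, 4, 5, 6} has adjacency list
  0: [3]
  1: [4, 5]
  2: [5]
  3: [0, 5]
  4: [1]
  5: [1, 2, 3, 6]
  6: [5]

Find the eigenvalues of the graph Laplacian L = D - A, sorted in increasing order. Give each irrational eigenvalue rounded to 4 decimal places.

[0, 0.3820, 0.6086, 1, 2.2271, 2.6180, 5.1642]

Reading degrees in the order [0, 1, 2, 3, 4, 5, 6] gives [1, 2, 1, 2, 1, 4, 1]; set D = diag(1, 2, 1, 2, 1, 4, 1) and form L = D - A. L is symmetric positive semidefinite, so every eigenvalue is real and nonnegative. There is one zero in the spectrum, matching the 1 component.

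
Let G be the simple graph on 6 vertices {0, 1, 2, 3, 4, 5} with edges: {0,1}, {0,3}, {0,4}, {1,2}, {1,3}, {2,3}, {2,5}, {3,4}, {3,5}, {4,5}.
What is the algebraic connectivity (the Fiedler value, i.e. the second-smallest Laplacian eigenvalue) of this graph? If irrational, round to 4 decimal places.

With the vertex order [0, 1, 2, 3, 4, 5], the degrees are [3, 3, 3, 5, 3, 3], giving D = diag(3, 3, 3, 5, 3, 3) and L = D - A. Computing the eigenvalues of L and sorting gives [0, 2.3820, 2.3820, 4.6180, 4.6180, 6]. The Fiedler value lambda_2 = 2.3820 is strictly positive, so the graph is connected.

2.3820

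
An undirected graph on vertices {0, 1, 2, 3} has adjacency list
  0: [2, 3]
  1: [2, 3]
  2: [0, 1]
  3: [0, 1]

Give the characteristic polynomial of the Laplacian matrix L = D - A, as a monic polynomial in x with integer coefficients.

x^4 - 8x^3 + 20x^2 - 16x

With the vertex order [0, 1, 2, 3], the degrees are [2, 2, 2, 2], giving D = diag(2, 2, 2, 2) and L = D - A. Computing det(xI - L) by cofactor expansion (or equivalently via sum-over-permutations) gives x^4 - 8x^3 + 20x^2 - 16x. The coefficient of x^3 equals -trace(L) = -8, matching the sum of degrees. By the matrix-tree theorem the graph has (1/4) * product of the nonzero eigenvalues = 4 spanning trees.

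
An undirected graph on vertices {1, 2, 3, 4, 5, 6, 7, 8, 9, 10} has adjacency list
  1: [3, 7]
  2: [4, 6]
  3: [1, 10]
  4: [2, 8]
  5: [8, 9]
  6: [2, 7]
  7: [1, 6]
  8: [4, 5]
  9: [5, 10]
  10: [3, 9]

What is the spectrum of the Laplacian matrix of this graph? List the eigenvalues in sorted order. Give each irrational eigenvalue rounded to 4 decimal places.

Reading degrees in the order [1, 2, 3, 4, 5, 6, 7, 8, 9, 10] gives [2, 2, 2, 2, 2, 2, 2, 2, 2, 2]; set D = diag(2, 2, 2, 2, 2, 2, 2, 2, 2, 2) and form L = D - A. Since every row of L sums to 0, the all-ones vector is in the kernel and 0 is an eigenvalue. The single zero eigenvalue shows the graph is connected. The largest eigenvalue, 4, is at most the vertex count 10.

[0, 0.3820, 0.3820, 1.3820, 1.3820, 2.6180, 2.6180, 3.6180, 3.6180, 4]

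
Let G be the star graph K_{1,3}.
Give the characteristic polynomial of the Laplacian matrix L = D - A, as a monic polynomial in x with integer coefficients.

x^4 - 6x^3 + 9x^2 - 4x

The graph has 4 vertices and degree multiset [3, 1, 1, 1]; D is the diagonal matrix of degrees and L = D - A. L has integer entries, so p(x) = det(xI - L) has integer coefficients. Expanding the determinant yields x^4 - 6x^3 + 9x^2 - 4x. The coefficient of x^3 equals -trace(L) = -6, matching the sum of degrees. There is one zero in the spectrum, matching the 1 component.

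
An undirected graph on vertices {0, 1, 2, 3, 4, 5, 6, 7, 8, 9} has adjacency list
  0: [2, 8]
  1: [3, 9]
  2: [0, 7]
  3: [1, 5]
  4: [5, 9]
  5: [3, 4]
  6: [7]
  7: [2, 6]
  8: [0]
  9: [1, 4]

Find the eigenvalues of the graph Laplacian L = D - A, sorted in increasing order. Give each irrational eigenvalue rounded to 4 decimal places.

Reading degrees in the order [0, 1, 2, 3, 4, 5, 6, 7, 8, 9] gives [2, 2, 2, 2, 2, 2, 1, 2, 1, 2]; set D = diag(2, 2, 2, 2, 2, 2, 1, 2, 1, 2) and form L = D - A. Diagonalising L (or applying a numerical eigensolver to the 10x10 matrix) gives the spectrum above. The 2 zero eigenvalues correspond to the 2 connected components. The largest eigenvalue, 3.6180, is at most the vertex count 10.

[0, 0, 0.3820, 1.3820, 1.3820, 1.3820, 2.6180, 3.6180, 3.6180, 3.6180]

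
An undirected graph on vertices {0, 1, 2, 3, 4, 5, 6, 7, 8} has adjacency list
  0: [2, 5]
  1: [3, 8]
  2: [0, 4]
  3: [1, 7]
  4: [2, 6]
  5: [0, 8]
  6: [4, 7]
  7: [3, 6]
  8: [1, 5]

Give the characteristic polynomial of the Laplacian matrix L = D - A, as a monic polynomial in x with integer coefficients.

x^9 - 18x^8 + 135x^7 - 546x^6 + 1287x^5 - 1782x^4 + 1386x^3 - 540x^2 + 81x

Each diagonal entry of L is the vertex degree and each off-diagonal entry is -1 where an edge is present, 0 otherwise; in the order [0, 1, 2, 3, 4, 5, 6, 7, 8] the diagonal is [2, 2, 2, 2, 2, 2, 2, 2, 2]. Computing det(xI - L) by cofactor expansion (or equivalently via sum-over-permutations) gives x^9 - 18x^8 + 135x^7 - 546x^6 + 1287x^5 - 1782x^4 + 1386x^3 - 540x^2 + 81x. The constant term is 0 because L is singular (the all-ones vector lies in its kernel). The largest eigenvalue, 3.8794, is at most the vertex count 9.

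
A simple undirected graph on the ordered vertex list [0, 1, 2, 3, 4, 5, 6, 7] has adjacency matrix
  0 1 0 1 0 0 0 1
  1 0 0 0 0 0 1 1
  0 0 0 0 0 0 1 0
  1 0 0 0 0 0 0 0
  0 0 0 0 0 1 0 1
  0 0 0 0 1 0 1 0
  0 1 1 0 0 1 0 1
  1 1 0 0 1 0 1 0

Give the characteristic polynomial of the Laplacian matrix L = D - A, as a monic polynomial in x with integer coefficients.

With the vertex order [0, 1, 2, 3, 4, 5, 6, 7], the degrees are [3, 3, 1, 1, 2, 2, 4, 4], giving D = diag(3, 3, 1, 1, 2, 2, 4, 4) and L = D - A. L has integer entries, so p(x) = det(xI - L) has integer coefficients. Expanding the determinant yields x^8 - 20x^7 + 160x^6 - 656x^5 + 1468x^4 - 1766x^3 + 1043x^2 - 232x. Since p(0) = det(-L) = 0, x divides p(x). There is one zero in the spectrum, matching the 1 component. The eigenvalues sum to 20, which equals trace(L) = 2|E|.

x^8 - 20x^7 + 160x^6 - 656x^5 + 1468x^4 - 1766x^3 + 1043x^2 - 232x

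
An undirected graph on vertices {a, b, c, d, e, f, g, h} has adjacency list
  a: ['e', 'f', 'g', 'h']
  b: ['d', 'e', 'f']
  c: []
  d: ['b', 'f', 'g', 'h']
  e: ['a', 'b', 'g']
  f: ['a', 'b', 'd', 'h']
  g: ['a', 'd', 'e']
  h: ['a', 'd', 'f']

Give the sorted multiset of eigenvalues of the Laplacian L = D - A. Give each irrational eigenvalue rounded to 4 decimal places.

Reading degrees in the order [a, b, c, d, e, f, g, h] gives [4, 3, 0, 4, 3, 4, 3, 3]; set D = diag(4, 3, 0, 4, 3, 4, 3, 3) and form L = D - A. Since every row of L sums to 0, the all-ones vector is in the kernel and 0 is an eigenvalue. The 2 zero eigenvalues correspond to the 2 connected components. The eigenvalues sum to 24, which equals trace(L) = 2|E|.

[0, 0, 2.0681, 2.5858, 3.4824, 4.5176, 5.4142, 5.9319]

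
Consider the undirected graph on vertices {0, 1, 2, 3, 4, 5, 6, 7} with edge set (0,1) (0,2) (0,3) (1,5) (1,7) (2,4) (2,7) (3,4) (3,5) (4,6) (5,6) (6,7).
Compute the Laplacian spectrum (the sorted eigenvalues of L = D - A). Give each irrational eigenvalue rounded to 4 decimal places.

With the vertex order [0, 1, 2, 3, 4, 5, 6, 7], the degrees are [3, 3, 3, 3, 3, 3, 3, 3], giving D = diag(3, 3, 3, 3, 3, 3, 3, 3) and L = D - A. The multiplicity of 0 as a Laplacian eigenvalue equals the number of connected components. There is one zero in the spectrum, matching the 1 component.

[0, 2, 2, 2, 4, 4, 4, 6]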